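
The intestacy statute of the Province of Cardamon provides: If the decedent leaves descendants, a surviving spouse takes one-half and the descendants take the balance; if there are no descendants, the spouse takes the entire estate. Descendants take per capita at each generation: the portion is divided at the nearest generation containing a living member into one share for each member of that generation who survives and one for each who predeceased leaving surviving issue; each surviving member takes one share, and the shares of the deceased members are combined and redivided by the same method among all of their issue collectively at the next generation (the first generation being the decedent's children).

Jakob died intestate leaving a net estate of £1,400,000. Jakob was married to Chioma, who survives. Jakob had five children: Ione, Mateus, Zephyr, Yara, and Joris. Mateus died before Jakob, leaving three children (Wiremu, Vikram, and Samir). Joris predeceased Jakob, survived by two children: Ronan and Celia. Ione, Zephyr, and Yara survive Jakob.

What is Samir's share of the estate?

Chioma takes one-half of £1,400,000 = £700,000. The remaining £700,000 passes to the descendants.
The descendants' portion (£700,000) is divided at the children's generation into 5 shares of £140,000. Ione, Zephyr, and Yara each take £140,000. The 2 shares of the deceased (Mateus and Joris) are combined into a pool of £280,000.
That pool (£280,000) is divided at the grandchildren's generation equally among Wiremu, Vikram, Samir, Ronan, and Celia: £56,000 each.

Samir receives £56,000.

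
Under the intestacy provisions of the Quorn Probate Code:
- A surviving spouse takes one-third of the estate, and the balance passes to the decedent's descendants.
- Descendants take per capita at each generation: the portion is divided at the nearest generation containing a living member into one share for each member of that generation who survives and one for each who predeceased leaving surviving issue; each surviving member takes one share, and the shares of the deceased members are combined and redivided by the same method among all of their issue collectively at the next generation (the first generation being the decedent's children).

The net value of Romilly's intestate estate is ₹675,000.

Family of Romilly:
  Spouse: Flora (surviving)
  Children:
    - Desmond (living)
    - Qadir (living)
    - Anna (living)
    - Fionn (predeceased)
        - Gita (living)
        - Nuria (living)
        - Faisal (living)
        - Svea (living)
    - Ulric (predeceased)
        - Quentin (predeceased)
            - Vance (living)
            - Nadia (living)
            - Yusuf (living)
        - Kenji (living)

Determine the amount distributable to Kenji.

Flora takes one-third of ₹675,000 = ₹225,000. The remaining ₹450,000 passes to the descendants.
The descendants' portion (₹450,000) is divided at the children's generation into 5 shares of ₹90,000. Desmond, Qadir, and Anna each take ₹90,000. The 2 shares of the deceased (Fionn and Ulric) are combined into a pool of ₹180,000.
That pool (₹180,000) is divided at the grandchildren's generation into 6 shares of ₹30,000. Gita, Nuria, Faisal, Svea, and Kenji each take ₹30,000. The remaining share for the deceased Quentin (₹30,000) is carried to the next generation.
That pool (₹30,000) is divided at the great-grandchildren's generation equally among Vance, Nadia, and Yusuf: ₹10,000 each.

Kenji receives ₹30,000.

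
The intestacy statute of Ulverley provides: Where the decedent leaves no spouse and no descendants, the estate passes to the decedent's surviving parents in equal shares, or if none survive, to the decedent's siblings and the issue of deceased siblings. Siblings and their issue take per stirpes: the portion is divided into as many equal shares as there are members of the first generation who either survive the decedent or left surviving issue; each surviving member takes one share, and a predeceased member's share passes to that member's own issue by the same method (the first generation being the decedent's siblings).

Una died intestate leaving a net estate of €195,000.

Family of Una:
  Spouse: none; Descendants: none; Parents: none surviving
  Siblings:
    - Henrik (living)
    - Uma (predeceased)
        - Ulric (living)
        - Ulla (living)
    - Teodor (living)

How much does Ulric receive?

The entire €195,000 passes to the siblings and their issue.
That amount (€195,000) is divided into 3 shares of €65,000: Henrik and Teodor each take €65,000; Uma's €65,000 share passes to Uma's issue.
Uma's share (€65,000) is divided into 2 shares of €32,500: Ulric and Ulla each take €32,500.

Ulric receives €32,500.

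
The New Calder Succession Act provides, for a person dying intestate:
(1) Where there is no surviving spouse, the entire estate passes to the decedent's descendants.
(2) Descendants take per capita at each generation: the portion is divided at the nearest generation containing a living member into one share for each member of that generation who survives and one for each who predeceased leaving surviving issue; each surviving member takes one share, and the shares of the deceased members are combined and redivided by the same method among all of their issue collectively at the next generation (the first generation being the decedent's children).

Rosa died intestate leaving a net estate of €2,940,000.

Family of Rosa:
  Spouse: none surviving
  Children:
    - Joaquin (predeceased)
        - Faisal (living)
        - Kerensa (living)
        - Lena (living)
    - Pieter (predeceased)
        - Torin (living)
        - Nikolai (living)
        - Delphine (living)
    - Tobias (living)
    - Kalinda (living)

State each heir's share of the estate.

The entire €2,940,000 passes to the descendants.
That amount (€2,940,000) is divided at the children's generation into 4 shares of €735,000. Tobias and Kalinda each take €735,000. The 2 shares of the deceased (Joaquin and Pieter) are combined into a pool of €1,470,000.
That pool (€1,470,000) is divided at the grandchildren's generation equally among Faisal, Kerensa, Lena, Torin, Nikolai, and Delphine: €245,000 each.

Faisal: €245,000; Kerensa: €245,000; Lena: €245,000; Torin: €245,000; Nikolai: €245,000; Delphine: €245,000; Tobias: €735,000; Kalinda: €735,000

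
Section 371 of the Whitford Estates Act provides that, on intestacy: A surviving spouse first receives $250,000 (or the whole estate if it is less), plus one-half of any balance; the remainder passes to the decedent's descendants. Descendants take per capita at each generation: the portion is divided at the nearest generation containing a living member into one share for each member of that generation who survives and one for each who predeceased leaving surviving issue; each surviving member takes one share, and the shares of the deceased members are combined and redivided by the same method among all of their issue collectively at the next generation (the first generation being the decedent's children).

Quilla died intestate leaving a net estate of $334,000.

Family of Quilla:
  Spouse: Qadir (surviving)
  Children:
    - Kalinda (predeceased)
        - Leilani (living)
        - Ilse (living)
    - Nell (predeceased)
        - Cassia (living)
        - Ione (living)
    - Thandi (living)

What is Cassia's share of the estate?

Qadir first takes $250,000, leaving a balance of $84,000. Qadir then takes one-half of the balance ($42,000), for a total of $292,000. The remaining $42,000 passes to the descendants.
The descendants' portion ($42,000) is divided at the children's generation into 3 shares of $14,000. Thandi takes $14,000. The 2 shares of the deceased (Kalinda and Nell) are combined into a pool of $28,000.
That pool ($28,000) is divided at the grandchildren's generation equally among Leilani, Ilse, Cassia, and Ione: $7,000 each.

Cassia receives $7,000.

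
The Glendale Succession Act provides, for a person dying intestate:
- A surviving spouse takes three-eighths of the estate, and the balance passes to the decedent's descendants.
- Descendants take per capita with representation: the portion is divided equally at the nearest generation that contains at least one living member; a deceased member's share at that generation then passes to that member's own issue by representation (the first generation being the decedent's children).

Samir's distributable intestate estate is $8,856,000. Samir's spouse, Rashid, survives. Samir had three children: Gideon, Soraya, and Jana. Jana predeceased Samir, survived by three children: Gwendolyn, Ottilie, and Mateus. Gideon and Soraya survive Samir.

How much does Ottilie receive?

Ottilie receives $615,000.

Rashid takes three-eighths of $8,856,000 = $3,321,000. The remaining $5,535,000 passes to the descendants.
The descendants' portion ($5,535,000) is divided into 3 shares of $1,845,000: Gideon and Soraya each take $1,845,000; Jana's $1,845,000 share passes to Jana's issue.
Jana's share ($1,845,000) is divided into 3 shares of $615,000: Gwendolyn, Ottilie, and Mateus each take $615,000.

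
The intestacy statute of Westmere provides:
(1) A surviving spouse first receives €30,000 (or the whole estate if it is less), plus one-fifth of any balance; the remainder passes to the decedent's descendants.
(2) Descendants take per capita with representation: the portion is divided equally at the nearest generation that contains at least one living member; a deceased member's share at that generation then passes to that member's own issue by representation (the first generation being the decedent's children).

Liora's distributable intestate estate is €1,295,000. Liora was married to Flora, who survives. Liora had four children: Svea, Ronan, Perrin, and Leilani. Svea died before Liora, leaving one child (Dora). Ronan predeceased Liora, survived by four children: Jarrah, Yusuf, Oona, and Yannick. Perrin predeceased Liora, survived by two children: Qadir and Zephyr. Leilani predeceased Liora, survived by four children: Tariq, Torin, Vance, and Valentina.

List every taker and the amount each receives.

Flora: €283,000; Dora: €92,000; Jarrah: €92,000; Yusuf: €92,000; Oona: €92,000; Yannick: €92,000; Qadir: €92,000; Zephyr: €92,000; Tariq: €92,000; Torin: €92,000; Vance: €92,000; Valentina: €92,000

Flora first takes €30,000, leaving a balance of €1,265,000. Flora then takes one-fifth of the balance (€253,000), for a total of €283,000. The remaining €1,012,000 passes to the descendants.
No child survives, so the initial division is made at the grandchildren's generation.
The descendants' portion (€1,012,000) is divided into 11 shares of €92,000: Dora, Jarrah, Yusuf, Oona, Yannick, Qadir, Zephyr, Tariq, Torin, Vance, and Valentina each take €92,000.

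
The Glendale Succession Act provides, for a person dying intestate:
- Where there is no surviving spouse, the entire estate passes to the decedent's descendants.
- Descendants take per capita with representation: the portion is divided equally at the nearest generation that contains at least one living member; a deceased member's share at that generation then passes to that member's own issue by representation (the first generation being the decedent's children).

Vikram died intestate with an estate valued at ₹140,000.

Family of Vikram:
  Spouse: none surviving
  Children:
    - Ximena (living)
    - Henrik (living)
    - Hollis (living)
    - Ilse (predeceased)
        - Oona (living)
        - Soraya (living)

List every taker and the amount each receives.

Ximena: ₹35,000; Henrik: ₹35,000; Hollis: ₹35,000; Oona: ₹17,500; Soraya: ₹17,500

The entire ₹140,000 passes to the descendants.
That amount (₹140,000) is divided into 4 shares of ₹35,000: Ximena, Henrik, and Hollis each take ₹35,000; Ilse's ₹35,000 share passes to Ilse's issue.
Ilse's share (₹35,000) is divided into 2 shares of ₹17,500: Oona and Soraya each take ₹17,500.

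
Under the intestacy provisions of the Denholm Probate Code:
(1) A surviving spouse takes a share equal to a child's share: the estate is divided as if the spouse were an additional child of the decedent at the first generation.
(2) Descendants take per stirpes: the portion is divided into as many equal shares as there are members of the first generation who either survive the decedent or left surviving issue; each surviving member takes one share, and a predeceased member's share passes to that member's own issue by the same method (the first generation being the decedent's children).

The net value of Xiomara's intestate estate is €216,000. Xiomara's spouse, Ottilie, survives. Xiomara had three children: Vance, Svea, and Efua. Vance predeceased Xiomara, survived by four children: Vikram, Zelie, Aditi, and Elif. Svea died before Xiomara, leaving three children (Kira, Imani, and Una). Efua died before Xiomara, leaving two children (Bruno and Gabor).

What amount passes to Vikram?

Vikram receives €13,500.

The spouse counts as an additional share at the children's level, so there are 4 primary shares of €54,000. Ottilie takes one such share (€54,000).
The children's combined portion (€162,000) is divided into 3 shares of €54,000: Vance's €54,000 share passes to Vance's issue; Svea's €54,000 share passes to Svea's issue; Efua's €54,000 share passes to Efua's issue.
Vance's share (€54,000) is divided into 4 shares of €13,500: Vikram, Zelie, Aditi, and Elif each take €13,500.
Svea's share (€54,000) is divided into 3 shares of €18,000: Kira, Imani, and Una each take €18,000.
Efua's share (€54,000) is divided into 2 shares of €27,000: Bruno and Gabor each take €27,000.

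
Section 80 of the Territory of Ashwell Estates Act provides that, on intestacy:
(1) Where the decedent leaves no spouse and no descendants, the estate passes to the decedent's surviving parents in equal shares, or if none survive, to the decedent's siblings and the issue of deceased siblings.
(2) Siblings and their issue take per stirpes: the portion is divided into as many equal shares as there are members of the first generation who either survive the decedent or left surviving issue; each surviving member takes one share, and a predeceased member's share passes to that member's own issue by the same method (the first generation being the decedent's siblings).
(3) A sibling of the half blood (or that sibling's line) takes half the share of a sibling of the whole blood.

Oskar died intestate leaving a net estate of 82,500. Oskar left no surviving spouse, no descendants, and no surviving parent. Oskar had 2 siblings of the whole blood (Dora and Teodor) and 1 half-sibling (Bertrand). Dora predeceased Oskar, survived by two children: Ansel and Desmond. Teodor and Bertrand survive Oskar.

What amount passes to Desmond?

Desmond receives 16,500.

The entire 82,500 passes to the siblings and their issue.
Counting each half-blood sibling's line as half a unit, there are 5/2 units in 82,500, so one unit is 33,000. Whole-blood lines (Dora and Teodor) take 33,000 each; half-blood lines (Bertrand) take 16,500 each.
Dora's share (33,000) is divided into 2 shares of 16,500: Ansel and Desmond each take 16,500.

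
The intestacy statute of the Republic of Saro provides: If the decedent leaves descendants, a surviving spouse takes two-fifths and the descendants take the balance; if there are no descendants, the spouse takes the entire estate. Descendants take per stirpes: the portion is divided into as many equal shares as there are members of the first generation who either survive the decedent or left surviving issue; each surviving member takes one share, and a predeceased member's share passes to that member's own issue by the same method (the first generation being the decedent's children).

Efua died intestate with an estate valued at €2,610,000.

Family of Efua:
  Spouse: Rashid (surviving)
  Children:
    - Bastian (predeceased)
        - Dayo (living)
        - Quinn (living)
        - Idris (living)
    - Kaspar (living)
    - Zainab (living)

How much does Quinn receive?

Rashid takes two-fifths of €2,610,000 = €1,044,000. The remaining €1,566,000 passes to the descendants.
The descendants' portion (€1,566,000) is divided into 3 shares of €522,000: Kaspar and Zainab each take €522,000; Bastian's €522,000 share passes to Bastian's issue.
Bastian's share (€522,000) is divided into 3 shares of €174,000: Dayo, Quinn, and Idris each take €174,000.

Quinn receives €174,000.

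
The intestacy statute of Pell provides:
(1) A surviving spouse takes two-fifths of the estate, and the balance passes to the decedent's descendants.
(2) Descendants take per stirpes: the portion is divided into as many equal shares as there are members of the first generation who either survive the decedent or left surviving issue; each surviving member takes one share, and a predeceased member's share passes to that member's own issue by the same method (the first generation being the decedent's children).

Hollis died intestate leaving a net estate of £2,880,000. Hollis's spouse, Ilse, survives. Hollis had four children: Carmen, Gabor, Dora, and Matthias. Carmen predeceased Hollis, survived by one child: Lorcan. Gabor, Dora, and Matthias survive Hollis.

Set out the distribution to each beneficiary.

Ilse: £1,152,000; Lorcan: £432,000; Gabor: £432,000; Dora: £432,000; Matthias: £432,000

Ilse takes two-fifths of £2,880,000 = £1,152,000. The remaining £1,728,000 passes to the descendants.
The descendants' portion (£1,728,000) is divided into 4 shares of £432,000: Gabor, Dora, and Matthias each take £432,000; Carmen's £432,000 share passes to Carmen's issue.
Carmen's share (£432,000) passes entirely to Lorcan.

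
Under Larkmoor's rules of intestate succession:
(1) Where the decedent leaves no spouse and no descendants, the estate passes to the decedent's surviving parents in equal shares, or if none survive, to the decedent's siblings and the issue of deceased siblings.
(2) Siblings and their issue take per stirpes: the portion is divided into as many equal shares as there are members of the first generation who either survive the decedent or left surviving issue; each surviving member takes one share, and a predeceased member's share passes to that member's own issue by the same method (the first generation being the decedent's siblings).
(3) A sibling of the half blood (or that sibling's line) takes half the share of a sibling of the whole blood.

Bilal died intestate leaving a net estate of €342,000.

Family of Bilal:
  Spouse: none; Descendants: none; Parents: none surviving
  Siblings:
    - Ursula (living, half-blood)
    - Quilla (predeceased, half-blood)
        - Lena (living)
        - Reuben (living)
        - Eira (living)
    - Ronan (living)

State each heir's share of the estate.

The entire €342,000 passes to the siblings and their issue.
Counting each half-blood sibling's line as half a unit, there are 2 units in €342,000, so one unit is €171,000. Whole-blood lines (Ronan) take €171,000 each; half-blood lines (Ursula and Quilla) take €85,500 each.
Quilla's share (€85,500) is divided into 3 shares of €28,500: Lena, Reuben, and Eira each take €28,500.

Ursula: €85,500; Lena: €28,500; Reuben: €28,500; Eira: €28,500; Ronan: €171,000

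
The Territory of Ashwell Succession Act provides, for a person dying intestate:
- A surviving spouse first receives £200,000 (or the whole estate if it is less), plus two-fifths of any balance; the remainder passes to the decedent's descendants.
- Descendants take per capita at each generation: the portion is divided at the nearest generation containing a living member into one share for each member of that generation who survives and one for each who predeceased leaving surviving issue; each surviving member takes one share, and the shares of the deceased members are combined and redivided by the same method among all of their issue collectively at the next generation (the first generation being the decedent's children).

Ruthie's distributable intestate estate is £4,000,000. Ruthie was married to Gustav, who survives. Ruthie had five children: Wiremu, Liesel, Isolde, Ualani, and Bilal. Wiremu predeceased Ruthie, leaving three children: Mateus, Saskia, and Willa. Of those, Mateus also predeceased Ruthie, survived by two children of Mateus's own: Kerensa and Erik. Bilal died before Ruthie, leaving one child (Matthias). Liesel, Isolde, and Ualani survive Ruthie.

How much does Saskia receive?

Gustav first takes £200,000, leaving a balance of £3,800,000. Gustav then takes two-fifths of the balance (£1,520,000), for a total of £1,720,000. The remaining £2,280,000 passes to the descendants.
The descendants' portion (£2,280,000) is divided at the children's generation into 5 shares of £456,000. Liesel, Isolde, and Ualani each take £456,000. The 2 shares of the deceased (Wiremu and Bilal) are combined into a pool of £912,000.
That pool (£912,000) is divided at the grandchildren's generation into 4 shares of £228,000. Saskia, Willa, and Matthias each take £228,000. The remaining share for the deceased Mateus (£228,000) is carried to the next generation.
That pool (£228,000) is divided at the great-grandchildren's generation equally among Kerensa and Erik: £114,000 each.

Saskia receives £228,000.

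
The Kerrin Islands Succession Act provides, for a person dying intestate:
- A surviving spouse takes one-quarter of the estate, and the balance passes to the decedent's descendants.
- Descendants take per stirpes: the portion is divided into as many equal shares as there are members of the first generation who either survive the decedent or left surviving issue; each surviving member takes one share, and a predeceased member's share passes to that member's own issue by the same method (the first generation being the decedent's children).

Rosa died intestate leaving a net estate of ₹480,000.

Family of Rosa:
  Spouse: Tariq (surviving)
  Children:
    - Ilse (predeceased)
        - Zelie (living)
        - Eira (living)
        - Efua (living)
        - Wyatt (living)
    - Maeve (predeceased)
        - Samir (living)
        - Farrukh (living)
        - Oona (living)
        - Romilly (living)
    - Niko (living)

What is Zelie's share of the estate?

Tariq takes one-quarter of ₹480,000 = ₹120,000. The remaining ₹360,000 passes to the descendants.
The descendants' portion (₹360,000) is divided into 3 shares of ₹120,000: Niko takes ₹120,000; Ilse's ₹120,000 share passes to Ilse's issue; Maeve's ₹120,000 share passes to Maeve's issue.
Ilse's share (₹120,000) is divided into 4 shares of ₹30,000: Zelie, Eira, Efua, and Wyatt each take ₹30,000.
Maeve's share (₹120,000) is divided into 4 shares of ₹30,000: Samir, Farrukh, Oona, and Romilly each take ₹30,000.

Zelie receives ₹30,000.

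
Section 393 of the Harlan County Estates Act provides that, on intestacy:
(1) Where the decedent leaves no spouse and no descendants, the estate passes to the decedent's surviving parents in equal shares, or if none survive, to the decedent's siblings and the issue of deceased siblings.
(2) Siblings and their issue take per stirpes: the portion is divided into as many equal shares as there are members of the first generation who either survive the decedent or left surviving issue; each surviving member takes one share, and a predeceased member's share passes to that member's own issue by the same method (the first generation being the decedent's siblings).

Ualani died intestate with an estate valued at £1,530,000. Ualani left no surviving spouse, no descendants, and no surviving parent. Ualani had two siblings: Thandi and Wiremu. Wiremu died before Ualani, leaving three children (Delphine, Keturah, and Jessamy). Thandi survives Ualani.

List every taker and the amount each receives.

Thandi: £765,000; Delphine: £255,000; Keturah: £255,000; Jessamy: £255,000

The entire £1,530,000 passes to the siblings and their issue.
That amount (£1,530,000) is divided into 2 shares of £765,000: Thandi takes £765,000; Wiremu's £765,000 share passes to Wiremu's issue.
Wiremu's share (£765,000) is divided into 3 shares of £255,000: Delphine, Keturah, and Jessamy each take £255,000.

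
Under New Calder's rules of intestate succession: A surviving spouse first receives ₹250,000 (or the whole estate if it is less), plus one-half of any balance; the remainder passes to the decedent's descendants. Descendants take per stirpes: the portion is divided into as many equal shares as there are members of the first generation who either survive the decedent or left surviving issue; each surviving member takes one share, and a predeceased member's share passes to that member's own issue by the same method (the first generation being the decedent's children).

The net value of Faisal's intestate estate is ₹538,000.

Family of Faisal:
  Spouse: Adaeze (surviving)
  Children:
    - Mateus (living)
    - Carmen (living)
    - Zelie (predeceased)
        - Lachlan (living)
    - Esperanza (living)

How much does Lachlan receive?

Adaeze first takes ₹250,000, leaving a balance of ₹288,000. Adaeze then takes one-half of the balance (₹144,000), for a total of ₹394,000. The remaining ₹144,000 passes to the descendants.
The descendants' portion (₹144,000) is divided into 4 shares of ₹36,000: Mateus, Carmen, and Esperanza each take ₹36,000; Zelie's ₹36,000 share passes to Zelie's issue.
Zelie's share (₹36,000) passes entirely to Lachlan.

Lachlan receives ₹36,000.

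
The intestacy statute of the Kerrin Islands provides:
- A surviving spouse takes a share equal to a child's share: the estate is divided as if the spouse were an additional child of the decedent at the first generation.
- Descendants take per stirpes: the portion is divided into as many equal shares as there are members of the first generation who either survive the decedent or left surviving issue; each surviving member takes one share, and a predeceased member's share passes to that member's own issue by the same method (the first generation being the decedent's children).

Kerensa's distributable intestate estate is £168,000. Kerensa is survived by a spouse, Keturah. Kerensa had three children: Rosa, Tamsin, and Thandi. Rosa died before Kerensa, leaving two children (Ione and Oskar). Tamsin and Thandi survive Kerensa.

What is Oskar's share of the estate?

Oskar receives £21,000.

The spouse counts as an additional share at the children's level, so there are 4 primary shares of £42,000. Keturah takes one such share (£42,000).
The children's combined portion (£126,000) is divided into 3 shares of £42,000: Tamsin and Thandi each take £42,000; Rosa's £42,000 share passes to Rosa's issue.
Rosa's share (£42,000) is divided into 2 shares of £21,000: Ione and Oskar each take £21,000.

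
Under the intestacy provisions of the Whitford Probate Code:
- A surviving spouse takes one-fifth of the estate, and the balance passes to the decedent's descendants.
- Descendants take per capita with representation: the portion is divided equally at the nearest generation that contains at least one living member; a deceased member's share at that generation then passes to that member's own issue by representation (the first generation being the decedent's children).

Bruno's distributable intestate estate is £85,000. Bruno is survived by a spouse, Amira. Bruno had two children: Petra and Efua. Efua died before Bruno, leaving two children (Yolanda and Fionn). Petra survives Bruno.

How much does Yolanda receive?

Yolanda receives £17,000.

Amira takes one-fifth of £85,000 = £17,000. The remaining £68,000 passes to the descendants.
The descendants' portion (£68,000) is divided into 2 shares of £34,000: Petra takes £34,000; Efua's £34,000 share passes to Efua's issue.
Efua's share (£34,000) is divided into 2 shares of £17,000: Yolanda and Fionn each take £17,000.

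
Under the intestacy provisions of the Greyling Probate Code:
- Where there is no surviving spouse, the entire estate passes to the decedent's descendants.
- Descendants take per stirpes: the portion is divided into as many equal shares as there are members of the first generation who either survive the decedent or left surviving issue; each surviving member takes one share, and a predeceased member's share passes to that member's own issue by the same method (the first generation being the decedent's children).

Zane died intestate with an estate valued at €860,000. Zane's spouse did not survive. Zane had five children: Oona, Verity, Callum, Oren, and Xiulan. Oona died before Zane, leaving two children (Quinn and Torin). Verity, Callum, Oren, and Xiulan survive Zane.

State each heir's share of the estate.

Quinn: €86,000; Torin: €86,000; Verity: €172,000; Callum: €172,000; Oren: €172,000; Xiulan: €172,000

The entire €860,000 passes to the descendants.
That amount (€860,000) is divided into 5 shares of €172,000: Verity, Callum, Oren, and Xiulan each take €172,000; Oona's €172,000 share passes to Oona's issue.
Oona's share (€172,000) is divided into 2 shares of €86,000: Quinn and Torin each take €86,000.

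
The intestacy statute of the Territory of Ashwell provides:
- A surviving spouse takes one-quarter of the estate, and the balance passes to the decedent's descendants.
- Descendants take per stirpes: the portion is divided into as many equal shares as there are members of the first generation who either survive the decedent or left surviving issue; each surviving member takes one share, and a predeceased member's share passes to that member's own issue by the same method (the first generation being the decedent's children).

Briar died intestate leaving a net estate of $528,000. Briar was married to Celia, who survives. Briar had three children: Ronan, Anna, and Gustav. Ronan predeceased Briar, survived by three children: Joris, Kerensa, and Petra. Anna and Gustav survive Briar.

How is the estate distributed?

Celia takes one-quarter of $528,000 = $132,000. The remaining $396,000 passes to the descendants.
The descendants' portion ($396,000) is divided into 3 shares of $132,000: Anna and Gustav each take $132,000; Ronan's $132,000 share passes to Ronan's issue.
Ronan's share ($132,000) is divided into 3 shares of $44,000: Joris, Kerensa, and Petra each take $44,000.

Celia: $132,000; Joris: $44,000; Kerensa: $44,000; Petra: $44,000; Anna: $132,000; Gustav: $132,000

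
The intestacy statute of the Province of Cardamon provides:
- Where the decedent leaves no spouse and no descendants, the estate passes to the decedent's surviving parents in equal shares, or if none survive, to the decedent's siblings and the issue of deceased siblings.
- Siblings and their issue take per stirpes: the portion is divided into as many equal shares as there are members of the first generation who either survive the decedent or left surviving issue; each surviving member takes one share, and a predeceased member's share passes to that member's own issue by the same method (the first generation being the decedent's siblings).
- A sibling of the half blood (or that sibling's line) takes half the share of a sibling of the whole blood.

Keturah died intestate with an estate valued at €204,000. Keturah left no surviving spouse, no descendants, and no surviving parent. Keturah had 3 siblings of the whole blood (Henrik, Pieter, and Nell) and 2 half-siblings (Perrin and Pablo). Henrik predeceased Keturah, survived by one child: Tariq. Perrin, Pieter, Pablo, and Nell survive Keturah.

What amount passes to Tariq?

Tariq receives €51,000.

The entire €204,000 passes to the siblings and their issue.
Counting each half-blood sibling's line as half a unit, there are 4 units in €204,000, so one unit is €51,000. Whole-blood lines (Henrik, Pieter, and Nell) take €51,000 each; half-blood lines (Perrin and Pablo) take €25,500 each.
Henrik's share (€51,000) passes entirely to Tariq.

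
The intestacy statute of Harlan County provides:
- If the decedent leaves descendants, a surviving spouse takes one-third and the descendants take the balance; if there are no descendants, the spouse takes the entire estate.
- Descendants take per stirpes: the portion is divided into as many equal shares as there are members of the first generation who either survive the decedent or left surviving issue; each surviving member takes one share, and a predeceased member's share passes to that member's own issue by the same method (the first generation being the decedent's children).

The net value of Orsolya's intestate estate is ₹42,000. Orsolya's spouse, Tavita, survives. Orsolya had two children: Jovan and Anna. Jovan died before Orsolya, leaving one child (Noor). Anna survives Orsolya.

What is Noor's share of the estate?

Noor receives ₹14,000.

Tavita takes one-third of ₹42,000 = ₹14,000. The remaining ₹28,000 passes to the descendants.
The descendants' portion (₹28,000) is divided into 2 shares of ₹14,000: Anna takes ₹14,000; Jovan's ₹14,000 share passes to Jovan's issue.
Jovan's share (₹14,000) passes entirely to Noor.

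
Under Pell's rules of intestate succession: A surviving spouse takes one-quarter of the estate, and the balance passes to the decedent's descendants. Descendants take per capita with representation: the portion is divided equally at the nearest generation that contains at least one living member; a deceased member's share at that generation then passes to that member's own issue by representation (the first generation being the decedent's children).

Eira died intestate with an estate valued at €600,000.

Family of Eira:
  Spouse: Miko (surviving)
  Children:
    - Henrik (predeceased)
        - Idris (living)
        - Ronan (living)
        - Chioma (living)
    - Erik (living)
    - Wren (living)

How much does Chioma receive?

Miko takes one-quarter of €600,000 = €150,000. The remaining €450,000 passes to the descendants.
The descendants' portion (€450,000) is divided into 3 shares of €150,000: Erik and Wren each take €150,000; Henrik's €150,000 share passes to Henrik's issue.
Henrik's share (€150,000) is divided into 3 shares of €50,000: Idris, Ronan, and Chioma each take €50,000.

Chioma receives €50,000.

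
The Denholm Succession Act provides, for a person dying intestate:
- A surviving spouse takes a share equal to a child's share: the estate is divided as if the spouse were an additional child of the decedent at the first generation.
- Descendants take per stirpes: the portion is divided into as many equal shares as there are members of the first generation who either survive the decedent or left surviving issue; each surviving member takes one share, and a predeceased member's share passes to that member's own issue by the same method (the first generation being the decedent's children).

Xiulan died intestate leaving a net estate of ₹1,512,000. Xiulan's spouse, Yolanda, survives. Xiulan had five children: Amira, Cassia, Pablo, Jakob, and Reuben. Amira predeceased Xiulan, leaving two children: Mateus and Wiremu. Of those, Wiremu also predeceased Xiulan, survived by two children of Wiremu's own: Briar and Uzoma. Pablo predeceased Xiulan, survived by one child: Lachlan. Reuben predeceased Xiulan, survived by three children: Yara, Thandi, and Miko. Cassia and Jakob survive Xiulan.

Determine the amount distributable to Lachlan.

Lachlan receives ₹252,000.

The spouse counts as an additional share at the children's level, so there are 6 primary shares of ₹252,000. Yolanda takes one such share (₹252,000).
The children's combined portion (₹1,260,000) is divided into 5 shares of ₹252,000: Cassia and Jakob each take ₹252,000; Amira's ₹252,000 share passes to Amira's issue; Pablo's ₹252,000 share passes to Pablo's issue; Reuben's ₹252,000 share passes to Reuben's issue.
Amira's share (₹252,000) is divided into 2 shares of ₹126,000: Mateus takes ₹126,000; Wiremu's ₹126,000 share passes to Wiremu's issue.
Wiremu's share (₹126,000) is divided into 2 shares of ₹63,000: Briar and Uzoma each take ₹63,000.
Pablo's share (₹252,000) passes entirely to Lachlan.
Reuben's share (₹252,000) is divided into 3 shares of ₹84,000: Yara, Thandi, and Miko each take ₹84,000.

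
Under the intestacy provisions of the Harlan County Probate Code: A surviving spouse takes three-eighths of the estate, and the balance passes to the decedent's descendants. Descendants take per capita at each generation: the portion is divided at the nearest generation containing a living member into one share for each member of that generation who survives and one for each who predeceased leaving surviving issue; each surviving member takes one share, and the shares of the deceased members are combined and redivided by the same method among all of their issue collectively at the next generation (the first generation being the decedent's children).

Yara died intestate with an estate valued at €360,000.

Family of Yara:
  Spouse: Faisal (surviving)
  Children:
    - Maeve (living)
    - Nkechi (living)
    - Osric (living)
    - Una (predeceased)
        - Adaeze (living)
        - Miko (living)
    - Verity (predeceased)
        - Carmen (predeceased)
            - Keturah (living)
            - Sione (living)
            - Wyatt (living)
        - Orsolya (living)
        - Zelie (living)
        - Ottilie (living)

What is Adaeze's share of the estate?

Adaeze receives €15,000.

Faisal takes three-eighths of €360,000 = €135,000. The remaining €225,000 passes to the descendants.
The descendants' portion (€225,000) is divided at the children's generation into 5 shares of €45,000. Maeve, Nkechi, and Osric each take €45,000. The 2 shares of the deceased (Una and Verity) are combined into a pool of €90,000.
That pool (€90,000) is divided at the grandchildren's generation into 6 shares of €15,000. Adaeze, Miko, Orsolya, Zelie, and Ottilie each take €15,000. The remaining share for the deceased Carmen (€15,000) is carried to the next generation.
That pool (€15,000) is divided at the great-grandchildren's generation equally among Keturah, Sione, and Wyatt: €5,000 each.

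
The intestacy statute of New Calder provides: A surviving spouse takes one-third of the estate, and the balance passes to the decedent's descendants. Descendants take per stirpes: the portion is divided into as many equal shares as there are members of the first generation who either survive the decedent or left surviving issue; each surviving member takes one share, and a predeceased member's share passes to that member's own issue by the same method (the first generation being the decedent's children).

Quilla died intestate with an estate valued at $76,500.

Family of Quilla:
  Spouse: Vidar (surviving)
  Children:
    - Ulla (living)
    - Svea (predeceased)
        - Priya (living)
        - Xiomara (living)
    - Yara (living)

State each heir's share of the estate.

Vidar: $25,500; Ulla: $17,000; Priya: $8,500; Xiomara: $8,500; Yara: $17,000

Vidar takes one-third of $76,500 = $25,500. The remaining $51,000 passes to the descendants.
The descendants' portion ($51,000) is divided into 3 shares of $17,000: Ulla and Yara each take $17,000; Svea's $17,000 share passes to Svea's issue.
Svea's share ($17,000) is divided into 2 shares of $8,500: Priya and Xiomara each take $8,500.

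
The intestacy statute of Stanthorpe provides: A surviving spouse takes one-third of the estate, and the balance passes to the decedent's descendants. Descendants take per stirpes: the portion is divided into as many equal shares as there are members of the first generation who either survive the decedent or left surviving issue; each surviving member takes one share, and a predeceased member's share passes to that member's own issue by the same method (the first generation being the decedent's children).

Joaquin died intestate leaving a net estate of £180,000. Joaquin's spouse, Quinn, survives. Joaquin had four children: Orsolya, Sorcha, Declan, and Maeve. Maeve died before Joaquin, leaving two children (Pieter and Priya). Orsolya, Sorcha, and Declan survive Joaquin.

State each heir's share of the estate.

Quinn: £60,000; Orsolya: £30,000; Sorcha: £30,000; Declan: £30,000; Pieter: £15,000; Priya: £15,000

Quinn takes one-third of £180,000 = £60,000. The remaining £120,000 passes to the descendants.
The descendants' portion (£120,000) is divided into 4 shares of £30,000: Orsolya, Sorcha, and Declan each take £30,000; Maeve's £30,000 share passes to Maeve's issue.
Maeve's share (£30,000) is divided into 2 shares of £15,000: Pieter and Priya each take £15,000.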